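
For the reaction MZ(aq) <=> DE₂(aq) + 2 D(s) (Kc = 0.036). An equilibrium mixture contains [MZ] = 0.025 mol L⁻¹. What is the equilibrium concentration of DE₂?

(D is a pure solid — omitted from Kc.)
At equilibrium, Kc = [DE₂] / [MZ] = 0.036.
([DE₂]) / (0.025) = 0.036
[DE₂] = 9.00e-4 = 9.0e-4 mol L⁻¹

[DE₂] = 9.0e-4 mol L⁻¹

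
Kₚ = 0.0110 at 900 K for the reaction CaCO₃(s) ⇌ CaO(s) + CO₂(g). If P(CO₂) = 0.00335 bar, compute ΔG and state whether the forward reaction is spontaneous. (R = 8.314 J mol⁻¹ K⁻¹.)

ΔG = -8.90 kJ/mol; the forward reaction is spontaneous

(CaCO₃, CaO are pure solids — omitted from Qₚ.)
Qₚ = P(CO₂) = 0.00335
ΔG = RT ln(Qₚ/Kₚ) = (8.314 J mol⁻¹ K⁻¹)(900 K) × ln(0.00335/0.0110)
   = (7.483 kJ/mol)(-1.189) = -8.90 kJ/mol
ΔG < 0, so the forward reaction is spontaneous (proceeds forward).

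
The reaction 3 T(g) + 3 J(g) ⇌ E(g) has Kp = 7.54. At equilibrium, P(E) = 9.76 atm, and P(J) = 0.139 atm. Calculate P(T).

At equilibrium, Kp = P(E) / (P(T)³·P(J)³) = 7.54.
(9.76) / ((P(T))³·(0.139)³) = 7.54
P(T)³ = 482 ⇒ P(T) = 7.84 atm

P(T) = 7.84 atm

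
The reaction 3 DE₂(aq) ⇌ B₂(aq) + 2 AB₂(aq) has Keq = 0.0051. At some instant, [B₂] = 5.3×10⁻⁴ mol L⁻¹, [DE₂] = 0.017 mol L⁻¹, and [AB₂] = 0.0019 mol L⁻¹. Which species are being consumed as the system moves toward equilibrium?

DE₂ (reactants)

Q = [B₂]·[AB₂]² / [DE₂]³ = (5.3×10⁻⁴)·(0.0019)² / (0.017)³ = 3.9×10⁻⁴
Q = 3.9×10⁻⁴ < Keq = 0.0051: net forward reaction.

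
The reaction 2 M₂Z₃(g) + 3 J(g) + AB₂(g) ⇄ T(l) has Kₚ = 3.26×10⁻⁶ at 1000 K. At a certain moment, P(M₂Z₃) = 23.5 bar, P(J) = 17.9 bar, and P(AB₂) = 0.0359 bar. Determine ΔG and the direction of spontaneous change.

(T is a pure liquid — omitted from Qₚ.)
Qₚ = 1 / (P(M₂Z₃)²·P(J)³·P(AB₂)) = 1 / ((23.5)²·(17.9)³·(0.0359)) = 8.79×10⁻⁶
ΔG = RT ln(Qₚ/Kₚ) = (8.314 J mol⁻¹ K⁻¹)(1000 K) × ln(8.79×10⁻⁶/3.26×10⁻⁶)
   = (8.314 kJ/mol)(0.9919) = 8.25 kJ/mol
ΔG > 0, so the forward reaction is non-spontaneous (proceeds in reverse).

ΔG = 8.25 kJ/mol; the forward reaction is non-spontaneous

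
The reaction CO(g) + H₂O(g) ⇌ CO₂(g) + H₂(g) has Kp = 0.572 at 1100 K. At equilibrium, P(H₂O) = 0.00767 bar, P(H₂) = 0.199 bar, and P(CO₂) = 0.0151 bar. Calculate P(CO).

P(CO) = 0.685 bar

At equilibrium, Kp = P(CO₂)·P(H₂) / (P(CO)·P(H₂O)) = 0.572.
(0.0151)·(0.199) / ((P(CO))·(0.00767)) = 0.572
P(CO) = 0.685 bar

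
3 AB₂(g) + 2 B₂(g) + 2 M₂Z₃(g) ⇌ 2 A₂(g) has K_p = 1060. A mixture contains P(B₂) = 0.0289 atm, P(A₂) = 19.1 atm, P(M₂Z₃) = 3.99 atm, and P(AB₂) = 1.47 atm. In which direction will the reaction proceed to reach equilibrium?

Q_p = P(A₂)² / (P(AB₂)³·P(B₂)²·P(M₂Z₃)²) = (19.1)² / ((1.47)³·(0.0289)²·(3.99)²) = 8640
Q_p = 8640 > K_p = 1060, so the reverse reaction proceeds.

toward reactants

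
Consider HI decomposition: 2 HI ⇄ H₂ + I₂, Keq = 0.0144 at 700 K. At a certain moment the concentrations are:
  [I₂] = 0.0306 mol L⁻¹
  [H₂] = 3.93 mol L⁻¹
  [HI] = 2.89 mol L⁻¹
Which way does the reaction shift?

Q = [H₂]·[I₂] / [HI]² = (3.93)·(0.0306) / (2.89)² = 0.0144
Q = 0.0144 = Keq, so the system is already at equilibrium.

at equilibrium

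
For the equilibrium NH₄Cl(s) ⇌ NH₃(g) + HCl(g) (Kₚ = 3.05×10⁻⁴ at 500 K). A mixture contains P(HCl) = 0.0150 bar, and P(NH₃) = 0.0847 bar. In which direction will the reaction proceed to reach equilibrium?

(NH₄Cl is a pure solid — omitted from Qₚ.)
Qₚ = P(NH₃)·P(HCl) = (0.0847)·(0.0150) = 0.00127
Qₚ = 0.00127 > Kₚ = 3.05×10⁻⁴, so the reverse reaction proceeds.

in the reverse direction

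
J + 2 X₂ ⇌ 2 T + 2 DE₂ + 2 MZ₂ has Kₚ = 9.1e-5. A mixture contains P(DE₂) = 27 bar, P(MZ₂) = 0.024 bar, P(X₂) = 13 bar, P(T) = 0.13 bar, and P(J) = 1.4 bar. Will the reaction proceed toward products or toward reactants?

Qₚ = P(T)²·P(DE₂)²·P(MZ₂)² / (P(J)·P(X₂)²) = (0.13)²·(27)²·(0.024)² / ((1.4)·(13)²) = 3.0e-5
Qₚ = 3.0e-5 < Kₚ = 9.1e-5, so the forward reaction proceeds.

to the right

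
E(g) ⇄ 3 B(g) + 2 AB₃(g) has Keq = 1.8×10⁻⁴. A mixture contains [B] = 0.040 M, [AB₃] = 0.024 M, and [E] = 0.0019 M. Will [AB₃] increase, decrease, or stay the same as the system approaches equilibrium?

increase

Q = [B]³·[AB₃]² / [E] = (0.040)³·(0.024)² / (0.0019) = 1.9×10⁻⁵
Q = 1.9×10⁻⁵ < Keq = 1.8×10⁻⁴: net forward reaction.
AB₃ is a product, so it increases.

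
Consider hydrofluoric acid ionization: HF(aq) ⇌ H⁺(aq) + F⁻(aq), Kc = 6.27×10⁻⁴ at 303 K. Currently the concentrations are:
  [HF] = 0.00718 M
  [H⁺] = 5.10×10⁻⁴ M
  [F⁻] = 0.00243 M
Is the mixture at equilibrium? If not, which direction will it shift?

Qc = [H⁺]·[F⁻] / [HF] = (5.10×10⁻⁴)·(0.00243) / (0.00718) = 1.73×10⁻⁴
Qc = 1.73×10⁻⁴ < Kc = 6.27×10⁻⁴: net forward reaction.

no; Q < K, reaction proceeds forward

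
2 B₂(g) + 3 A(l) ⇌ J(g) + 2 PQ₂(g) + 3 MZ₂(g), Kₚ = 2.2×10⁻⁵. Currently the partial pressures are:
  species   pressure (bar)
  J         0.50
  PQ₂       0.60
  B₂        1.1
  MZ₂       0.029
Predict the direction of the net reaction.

(A is a pure liquid — omitted from Qₚ.)
Qₚ = P(J)·P(PQ₂)²·P(MZ₂)³ / P(B₂)² = (0.50)·(0.60)²·(0.029)³ / (1.1)² = 3.6×10⁻⁶
Qₚ = 3.6×10⁻⁶ < Kₚ = 2.2×10⁻⁵, so the forward reaction proceeds.

in the forward direction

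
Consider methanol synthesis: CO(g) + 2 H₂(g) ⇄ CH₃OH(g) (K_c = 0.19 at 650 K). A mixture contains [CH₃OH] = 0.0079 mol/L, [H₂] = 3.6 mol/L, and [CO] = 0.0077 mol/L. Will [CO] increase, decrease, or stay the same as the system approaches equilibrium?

Q_c = [CH₃OH] / ([CO]·[H₂]²) = (0.0079) / ((0.0077)·(3.6)²) = 0.079
Q_c = 0.079 < K_c = 0.19: net forward reaction.
CO is a reactant, so it decreases.

decrease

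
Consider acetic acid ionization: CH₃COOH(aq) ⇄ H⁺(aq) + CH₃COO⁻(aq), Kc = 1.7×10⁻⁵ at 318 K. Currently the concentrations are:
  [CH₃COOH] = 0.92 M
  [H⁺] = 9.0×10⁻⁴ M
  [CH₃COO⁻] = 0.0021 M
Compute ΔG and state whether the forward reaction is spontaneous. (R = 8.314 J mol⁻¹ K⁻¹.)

ΔG = -5.59 kJ/mol; the forward reaction is spontaneous

Qc = [H⁺]·[CH₃COO⁻] / [CH₃COOH] = (9.0×10⁻⁴)·(0.0021) / (0.92) = 2.05×10⁻⁶
ΔG = RT ln(Qc/Kc) = (8.314 J mol⁻¹ K⁻¹)(318 K) × ln(2.05×10⁻⁶/1.7×10⁻⁵)
   = (2.644 kJ/mol)(-2.115) = -5.59 kJ/mol
ΔG < 0, so the forward reaction is spontaneous (proceeds forward).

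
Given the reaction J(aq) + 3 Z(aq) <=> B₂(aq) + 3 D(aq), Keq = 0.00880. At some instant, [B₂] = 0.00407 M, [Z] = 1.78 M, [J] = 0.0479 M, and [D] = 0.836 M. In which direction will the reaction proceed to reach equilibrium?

Q = [B₂]·[D]³ / ([J]·[Z]³) = (0.00407)·(0.836)³ / ((0.0479)·(1.78)³) = 0.00880
Q = 0.00880 = Keq, so the system is already at equilibrium.

neither direction; the system is at equilibrium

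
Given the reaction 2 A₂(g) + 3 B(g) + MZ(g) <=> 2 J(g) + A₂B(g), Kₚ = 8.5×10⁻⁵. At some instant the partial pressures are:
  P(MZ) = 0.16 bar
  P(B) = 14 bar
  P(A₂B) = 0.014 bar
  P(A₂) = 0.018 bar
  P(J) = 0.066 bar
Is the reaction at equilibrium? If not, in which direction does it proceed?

reverse (toward reactants)

Qₚ = P(J)²·P(A₂B) / (P(A₂)²·P(B)³·P(MZ)) = (0.066)²·(0.014) / ((0.018)²·(14)³·(0.16)) = 4.3×10⁻⁴
Qₚ = 4.3×10⁻⁴ > Kₚ = 8.5×10⁻⁵, so the reverse reaction proceeds.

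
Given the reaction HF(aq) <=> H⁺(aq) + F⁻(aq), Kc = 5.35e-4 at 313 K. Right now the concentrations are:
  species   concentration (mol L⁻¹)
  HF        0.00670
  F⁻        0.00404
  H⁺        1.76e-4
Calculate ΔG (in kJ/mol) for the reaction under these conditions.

ΔG = -4.21 kJ/mol

Qc = [H⁺]·[F⁻] / [HF] = (1.76e-4)·(0.00404) / (0.00670) = 1.06e-4
ΔG = RT ln(Qc/Kc) = (8.314 J mol⁻¹ K⁻¹)(313 K) × ln(1.06e-4/5.35e-4)
   = (2.602 kJ/mol)(-1.619) = -4.21 kJ/mol
ΔG < 0, so the forward reaction is spontaneous (proceeds forward).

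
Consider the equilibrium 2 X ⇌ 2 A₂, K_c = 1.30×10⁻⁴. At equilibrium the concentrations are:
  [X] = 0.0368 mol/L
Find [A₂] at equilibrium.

At equilibrium, K_c = [A₂]² / [X]² = 1.30×10⁻⁴.
([A₂])² / (0.0368)² = 1.30×10⁻⁴
[A₂]² = 1.76×10⁻⁷ ⇒ [A₂] = 4.20×10⁻⁴ mol/L

[A₂] = 4.20×10⁻⁴ mol/L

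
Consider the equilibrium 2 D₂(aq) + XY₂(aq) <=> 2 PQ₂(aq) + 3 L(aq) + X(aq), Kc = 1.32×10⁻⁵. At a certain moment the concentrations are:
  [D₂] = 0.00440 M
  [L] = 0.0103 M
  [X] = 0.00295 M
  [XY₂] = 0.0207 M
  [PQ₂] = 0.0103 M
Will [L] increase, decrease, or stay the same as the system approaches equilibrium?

increase

Qc = [PQ₂]²·[L]³·[X] / ([D₂]²·[XY₂]) = (0.0103)²·(0.0103)³·(0.00295) / ((0.00440)²·(0.0207)) = 8.53×10⁻⁷
Qc = 8.53×10⁻⁷ < Kc = 1.32×10⁻⁵: net forward reaction.
L is a product, so it increases.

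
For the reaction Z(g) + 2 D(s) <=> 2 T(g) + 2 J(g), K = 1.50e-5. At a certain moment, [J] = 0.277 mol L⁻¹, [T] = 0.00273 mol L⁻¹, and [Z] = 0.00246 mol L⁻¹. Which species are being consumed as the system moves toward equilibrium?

(D is a pure solid — omitted from Q.)
Q = [T]²·[J]² / [Z] = (0.00273)²·(0.277)² / (0.00246) = 2.32e-4
Q = 2.32e-4 > K = 1.50e-5: net reverse reaction.

T, J (products)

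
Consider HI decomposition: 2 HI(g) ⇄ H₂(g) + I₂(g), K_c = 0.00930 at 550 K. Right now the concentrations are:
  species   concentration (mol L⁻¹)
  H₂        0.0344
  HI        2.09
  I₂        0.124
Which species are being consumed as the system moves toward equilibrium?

Q_c = [H₂]·[I₂] / [HI]² = (0.0344)·(0.124) / (2.09)² = 9.77×10⁻⁴
Q_c = 9.77×10⁻⁴ < K_c = 0.00930: net forward reaction.

HI (reactants)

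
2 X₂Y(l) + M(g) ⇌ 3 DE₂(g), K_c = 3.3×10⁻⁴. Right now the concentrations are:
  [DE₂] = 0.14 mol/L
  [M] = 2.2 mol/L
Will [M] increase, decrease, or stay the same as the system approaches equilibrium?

(X₂Y is a pure liquid — omitted from Q_c.)
Q_c = [DE₂]³ / [M] = (0.14)³ / (2.2) = 0.0012
Q_c = 0.0012 > K_c = 3.3×10⁻⁴: net reverse reaction.
M is a reactant, so it increases.

increase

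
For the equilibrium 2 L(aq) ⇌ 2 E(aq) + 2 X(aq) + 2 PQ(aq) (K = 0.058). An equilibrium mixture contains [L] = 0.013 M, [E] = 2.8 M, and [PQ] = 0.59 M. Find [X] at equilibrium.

[X] = 0.0019 M

At equilibrium, K = [E]²·[X]²·[PQ]² / [L]² = 0.058.
(2.8)²·([X])²·(0.59)² / (0.013)² = 0.058
[X]² = 3.59×10⁻⁶ ⇒ [X] = 0.0019 M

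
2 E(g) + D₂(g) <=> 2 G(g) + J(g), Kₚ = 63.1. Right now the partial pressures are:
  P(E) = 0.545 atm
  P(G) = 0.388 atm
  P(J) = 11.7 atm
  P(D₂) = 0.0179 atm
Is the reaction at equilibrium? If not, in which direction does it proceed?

in the reverse direction

Qₚ = P(G)²·P(J) / (P(E)²·P(D₂)) = (0.388)²·(11.7) / ((0.545)²·(0.0179)) = 331
Qₚ = 331 > Kₚ = 63.1, so the reverse reaction proceeds.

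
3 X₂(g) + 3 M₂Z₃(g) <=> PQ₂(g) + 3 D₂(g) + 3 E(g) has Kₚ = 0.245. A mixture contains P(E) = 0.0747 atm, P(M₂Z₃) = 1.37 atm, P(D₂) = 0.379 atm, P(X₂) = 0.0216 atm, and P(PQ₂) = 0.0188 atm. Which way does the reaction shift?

in the forward direction

Qₚ = P(PQ₂)·P(D₂)³·P(E)³ / (P(X₂)³·P(M₂Z₃)³) = (0.0188)·(0.379)³·(0.0747)³ / ((0.0216)³·(1.37)³) = 0.0165
Qₚ = 0.0165 < Kₚ = 0.245, so the forward reaction proceeds.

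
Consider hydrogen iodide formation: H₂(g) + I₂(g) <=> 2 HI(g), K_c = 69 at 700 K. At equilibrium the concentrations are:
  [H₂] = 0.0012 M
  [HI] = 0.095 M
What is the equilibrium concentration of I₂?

[I₂] = 0.11 M

At equilibrium, K_c = [HI]² / ([H₂]·[I₂]) = 69.
(0.095)² / ((0.0012)·([I₂])) = 69
[I₂] = 0.109 = 0.11 M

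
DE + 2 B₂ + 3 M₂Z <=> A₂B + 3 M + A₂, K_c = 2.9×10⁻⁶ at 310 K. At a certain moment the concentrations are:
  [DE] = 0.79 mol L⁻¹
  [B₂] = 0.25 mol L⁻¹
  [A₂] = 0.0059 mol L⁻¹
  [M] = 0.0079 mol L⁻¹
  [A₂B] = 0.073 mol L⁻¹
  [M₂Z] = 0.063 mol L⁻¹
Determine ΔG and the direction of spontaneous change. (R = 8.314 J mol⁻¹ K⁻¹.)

Q_c = [A₂B]·[M]³·[A₂] / ([DE]·[B₂]²·[M₂Z]³) = (0.073)·(0.0079)³·(0.0059) / ((0.79)·(0.25)²·(0.063)³) = 1.72×10⁻⁵
ΔG = RT ln(Q_c/K_c) = (8.314 J mol⁻¹ K⁻¹)(310 K) × ln(1.72×10⁻⁵/2.9×10⁻⁶)
   = (2.577 kJ/mol)(1.780) = 4.59 kJ/mol
ΔG > 0, so the forward reaction is non-spontaneous (proceeds in reverse).

ΔG = 4.59 kJ/mol; the forward reaction is non-spontaneous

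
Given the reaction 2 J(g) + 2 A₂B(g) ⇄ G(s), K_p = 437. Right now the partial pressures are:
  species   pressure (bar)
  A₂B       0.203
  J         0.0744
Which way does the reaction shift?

(G is a pure solid — omitted from Q_p.)
Q_p = 1 / (P(J)²·P(A₂B)²) = 1 / ((0.0744)²·(0.203)²) = 4380
Q_p = 4380 > K_p = 437, so the reverse reaction proceeds.

reverse (toward reactants)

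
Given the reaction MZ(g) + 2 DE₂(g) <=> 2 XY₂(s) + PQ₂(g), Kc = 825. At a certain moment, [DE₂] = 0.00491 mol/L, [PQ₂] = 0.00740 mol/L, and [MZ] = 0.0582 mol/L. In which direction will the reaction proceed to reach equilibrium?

reverse (toward reactants)

(XY₂ is a pure solid — omitted from Qc.)
Qc = [PQ₂] / ([MZ]·[DE₂]²) = (0.00740) / ((0.0582)·(0.00491)²) = 5270
Qc = 5270 > Kc = 825, so the reverse reaction proceeds.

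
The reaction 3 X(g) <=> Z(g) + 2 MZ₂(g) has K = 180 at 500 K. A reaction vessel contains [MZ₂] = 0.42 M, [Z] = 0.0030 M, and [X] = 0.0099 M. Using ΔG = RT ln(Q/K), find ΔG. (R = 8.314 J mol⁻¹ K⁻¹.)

Q = [Z]·[MZ₂]² / [X]³ = (0.0030)·(0.42)² / (0.0099)³ = 545
ΔG = RT ln(Q/K) = (8.314 J mol⁻¹ K⁻¹)(500 K) × ln(545/180)
   = (4.157 kJ/mol)(1.108) = 4.61 kJ/mol
ΔG > 0, so the forward reaction is non-spontaneous (proceeds in reverse).

ΔG = 4.61 kJ/mol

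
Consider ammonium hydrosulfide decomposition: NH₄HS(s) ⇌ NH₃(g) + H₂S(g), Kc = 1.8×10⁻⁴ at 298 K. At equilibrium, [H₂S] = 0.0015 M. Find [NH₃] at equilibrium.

(NH₄HS is a pure solid — omitted from Kc.)
At equilibrium, Kc = [NH₃]·[H₂S] = 1.8×10⁻⁴.
([NH₃])·(0.0015) = 1.8×10⁻⁴
[NH₃] = 0.120 = 0.12 M

[NH₃] = 0.12 M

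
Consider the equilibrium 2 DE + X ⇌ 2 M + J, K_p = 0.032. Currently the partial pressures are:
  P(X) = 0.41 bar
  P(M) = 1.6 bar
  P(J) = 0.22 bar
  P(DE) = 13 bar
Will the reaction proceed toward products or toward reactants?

Q_p = P(M)²·P(J) / (P(DE)²·P(X)) = (1.6)²·(0.22) / ((13)²·(0.41)) = 0.0081
Q_p = 0.0081 < K_p = 0.032, so the forward reaction proceeds.

in the forward direction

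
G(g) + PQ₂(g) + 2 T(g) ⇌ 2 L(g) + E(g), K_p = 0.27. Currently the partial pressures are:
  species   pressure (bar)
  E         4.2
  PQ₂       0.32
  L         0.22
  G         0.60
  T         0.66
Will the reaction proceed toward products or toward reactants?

Q_p = P(L)²·P(E) / (P(G)·P(PQ₂)·P(T)²) = (0.22)²·(4.2) / ((0.60)·(0.32)·(0.66)²) = 2.4
Q_p = 2.4 > K_p = 0.27, so the reverse reaction proceeds.

reverse (toward reactants)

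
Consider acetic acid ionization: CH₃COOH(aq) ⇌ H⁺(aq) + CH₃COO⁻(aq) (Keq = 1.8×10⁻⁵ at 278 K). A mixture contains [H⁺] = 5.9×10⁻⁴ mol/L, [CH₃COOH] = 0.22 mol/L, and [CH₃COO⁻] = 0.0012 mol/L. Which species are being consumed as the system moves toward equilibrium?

Q = [H⁺]·[CH₃COO⁻] / [CH₃COOH] = (5.9×10⁻⁴)·(0.0012) / (0.22) = 3.2×10⁻⁶
Q = 3.2×10⁻⁶ < Keq = 1.8×10⁻⁵: net forward reaction.

CH₃COOH (reactants)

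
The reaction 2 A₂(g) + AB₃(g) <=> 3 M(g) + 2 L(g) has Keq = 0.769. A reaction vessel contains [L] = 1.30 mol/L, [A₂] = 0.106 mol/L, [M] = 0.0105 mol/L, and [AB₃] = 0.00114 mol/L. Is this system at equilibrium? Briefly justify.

Q = [M]³·[L]² / ([A₂]²·[AB₃]) = (0.0105)³·(1.30)² / ((0.106)²·(0.00114)) = 0.153
Q = 0.153 < Keq = 0.769: net forward reaction.

no; Q < K, reaction proceeds forward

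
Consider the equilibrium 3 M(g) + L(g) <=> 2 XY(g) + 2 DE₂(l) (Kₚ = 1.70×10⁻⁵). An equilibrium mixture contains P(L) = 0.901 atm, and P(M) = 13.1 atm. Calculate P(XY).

(DE₂ is a pure liquid — omitted from Kₚ.)
At equilibrium, Kₚ = P(XY)² / (P(M)³·P(L)) = 1.70×10⁻⁵.
(P(XY))² / ((13.1)³·(0.901)) = 1.70×10⁻⁵
P(XY)² = 0.0344 ⇒ P(XY) = 0.186 atm

P(XY) = 0.186 atm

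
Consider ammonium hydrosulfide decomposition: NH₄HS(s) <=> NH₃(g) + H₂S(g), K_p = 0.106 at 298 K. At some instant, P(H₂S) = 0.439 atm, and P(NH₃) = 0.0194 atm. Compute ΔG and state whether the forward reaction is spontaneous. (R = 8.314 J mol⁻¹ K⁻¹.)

ΔG = -6.25 kJ/mol; the forward reaction is spontaneous

(NH₄HS is a pure solid — omitted from Q_p.)
Q_p = P(NH₃)·P(H₂S) = (0.0194)·(0.439) = 0.00852
ΔG = RT ln(Q_p/K_p) = (8.314 J mol⁻¹ K⁻¹)(298 K) × ln(0.00852/0.106)
   = (2.478 kJ/mol)(-2.521) = -6.25 kJ/mol
ΔG < 0, so the forward reaction is spontaneous (proceeds forward).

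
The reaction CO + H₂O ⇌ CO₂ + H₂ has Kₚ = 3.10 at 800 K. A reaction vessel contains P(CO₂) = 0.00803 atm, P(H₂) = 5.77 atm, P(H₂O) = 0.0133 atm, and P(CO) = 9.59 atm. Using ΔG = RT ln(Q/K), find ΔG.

ΔG = -14.3 kJ/mol

Qₚ = P(CO₂)·P(H₂) / (P(CO)·P(H₂O)) = (0.00803)·(5.77) / ((9.59)·(0.0133)) = 0.363
ΔG = RT ln(Qₚ/Kₚ) = (8.314 J mol⁻¹ K⁻¹)(800 K) × ln(0.363/3.10)
   = (6.651 kJ/mol)(-2.145) = -14.3 kJ/mol
ΔG < 0, so the forward reaction is spontaneous (proceeds forward).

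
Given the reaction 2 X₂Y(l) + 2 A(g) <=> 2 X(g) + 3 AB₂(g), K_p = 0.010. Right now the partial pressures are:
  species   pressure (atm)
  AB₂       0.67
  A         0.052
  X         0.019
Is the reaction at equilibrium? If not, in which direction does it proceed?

(X₂Y is a pure liquid — omitted from Q_p.)
Q_p = P(X)²·P(AB₂)³ / P(A)² = (0.019)²·(0.67)³ / (0.052)² = 0.040
Q_p = 0.040 > K_p = 0.010, so the reverse reaction proceeds.

to the left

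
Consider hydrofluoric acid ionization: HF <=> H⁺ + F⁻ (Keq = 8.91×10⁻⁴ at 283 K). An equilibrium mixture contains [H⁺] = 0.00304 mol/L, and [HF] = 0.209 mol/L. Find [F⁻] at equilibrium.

At equilibrium, Keq = [H⁺]·[F⁻] / [HF] = 8.91×10⁻⁴.
(0.00304)·([F⁻]) / (0.209) = 8.91×10⁻⁴
[F⁻] = 0.0613 mol/L

[F⁻] = 0.0613 mol/L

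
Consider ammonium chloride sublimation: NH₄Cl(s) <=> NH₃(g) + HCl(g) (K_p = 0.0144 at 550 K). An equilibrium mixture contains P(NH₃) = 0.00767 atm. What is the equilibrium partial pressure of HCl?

(NH₄Cl is a pure solid — omitted from K_p.)
At equilibrium, K_p = P(NH₃)·P(HCl) = 0.0144.
(0.00767)·(P(HCl)) = 0.0144
P(HCl) = 1.88 atm

P(HCl) = 1.88 atm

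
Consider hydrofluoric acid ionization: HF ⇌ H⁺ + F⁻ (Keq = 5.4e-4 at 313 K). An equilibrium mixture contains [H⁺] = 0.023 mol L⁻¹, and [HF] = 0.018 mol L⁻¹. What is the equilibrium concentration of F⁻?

At equilibrium, Keq = [H⁺]·[F⁻] / [HF] = 5.4e-4.
(0.023)·([F⁻]) / (0.018) = 5.4e-4
[F⁻] = 4.23e-4 = 4.2e-4 mol L⁻¹

[F⁻] = 4.2e-4 mol L⁻¹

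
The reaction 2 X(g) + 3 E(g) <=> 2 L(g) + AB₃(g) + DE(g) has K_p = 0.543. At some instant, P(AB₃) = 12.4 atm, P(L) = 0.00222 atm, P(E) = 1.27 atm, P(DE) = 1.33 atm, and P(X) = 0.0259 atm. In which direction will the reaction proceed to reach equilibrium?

forward (toward products)

Q_p = P(L)²·P(AB₃)·P(DE) / (P(X)²·P(E)³) = (0.00222)²·(12.4)·(1.33) / ((0.0259)²·(1.27)³) = 0.0592
Q_p = 0.0592 < K_p = 0.543, so the forward reaction proceeds.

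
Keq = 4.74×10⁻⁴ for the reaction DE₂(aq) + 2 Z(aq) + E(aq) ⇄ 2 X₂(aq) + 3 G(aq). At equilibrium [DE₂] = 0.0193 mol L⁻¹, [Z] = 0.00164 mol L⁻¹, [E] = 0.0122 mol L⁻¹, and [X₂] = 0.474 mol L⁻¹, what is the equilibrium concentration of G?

At equilibrium, Keq = [X₂]²·[G]³ / ([DE₂]·[Z]²·[E]) = 4.74×10⁻⁴.
(0.474)²·([G])³ / ((0.0193)·(0.00164)²·(0.0122)) = 4.74×10⁻⁴
[G]³ = 1.34×10⁻¹² ⇒ [G] = 1.10×10⁻⁴ mol L⁻¹

[G] = 1.10×10⁻⁴ mol L⁻¹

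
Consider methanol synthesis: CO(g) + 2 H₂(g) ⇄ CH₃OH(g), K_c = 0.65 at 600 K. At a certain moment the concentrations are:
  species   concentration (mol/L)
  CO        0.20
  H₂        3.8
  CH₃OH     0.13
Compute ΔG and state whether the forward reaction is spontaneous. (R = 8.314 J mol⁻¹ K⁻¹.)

Q_c = [CH₃OH] / ([CO]·[H₂]²) = (0.13) / ((0.20)·(3.8)²) = 0.0450
ΔG = RT ln(Q_c/K_c) = (8.314 J mol⁻¹ K⁻¹)(600 K) × ln(0.0450/0.65)
   = (4.988 kJ/mol)(-2.670) = -13.3 kJ/mol
ΔG < 0, so the forward reaction is spontaneous (proceeds forward).

ΔG = -13.3 kJ/mol; the forward reaction is spontaneous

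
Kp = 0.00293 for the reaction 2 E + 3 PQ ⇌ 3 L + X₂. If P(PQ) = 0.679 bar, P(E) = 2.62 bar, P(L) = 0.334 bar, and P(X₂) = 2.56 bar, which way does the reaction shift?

in the reverse direction

Qp = P(L)³·P(X₂) / (P(E)²·P(PQ)³) = (0.334)³·(2.56) / ((2.62)²·(0.679)³) = 0.0444
Qp = 0.0444 > Kp = 0.00293, so the reverse reaction proceeds.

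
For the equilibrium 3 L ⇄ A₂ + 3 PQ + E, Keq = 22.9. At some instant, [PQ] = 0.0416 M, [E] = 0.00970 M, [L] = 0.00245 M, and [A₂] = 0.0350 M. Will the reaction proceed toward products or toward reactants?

Q = [A₂]·[PQ]³·[E] / [L]³ = (0.0350)·(0.0416)³·(0.00970) / (0.00245)³ = 1.66
Q = 1.66 < Keq = 22.9, so the forward reaction proceeds.

in the forward direction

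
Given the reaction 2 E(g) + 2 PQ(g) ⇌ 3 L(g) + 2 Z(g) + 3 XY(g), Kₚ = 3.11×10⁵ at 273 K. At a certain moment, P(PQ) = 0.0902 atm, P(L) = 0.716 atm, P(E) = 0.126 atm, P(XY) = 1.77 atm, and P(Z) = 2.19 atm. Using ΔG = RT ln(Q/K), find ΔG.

Qₚ = P(L)³·P(Z)²·P(XY)³ / (P(E)²·P(PQ)²) = (0.716)³·(2.19)²·(1.77)³ / ((0.126)²·(0.0902)²) = 75600
ΔG = RT ln(Qₚ/Kₚ) = (8.314 J mol⁻¹ K⁻¹)(273 K) × ln(75600/3.11×10⁵)
   = (2.270 kJ/mol)(-1.414) = -3.21 kJ/mol
ΔG < 0, so the forward reaction is spontaneous (proceeds forward).

ΔG = -3.21 kJ/mol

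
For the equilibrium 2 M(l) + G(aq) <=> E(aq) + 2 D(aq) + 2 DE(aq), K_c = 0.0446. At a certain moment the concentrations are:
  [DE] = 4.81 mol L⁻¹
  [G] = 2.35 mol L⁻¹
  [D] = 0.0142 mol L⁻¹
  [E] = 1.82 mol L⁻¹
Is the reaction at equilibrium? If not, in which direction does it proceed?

(M is a pure liquid — omitted from Q_c.)
Q_c = [E]·[D]²·[DE]² / [G] = (1.82)·(0.0142)²·(4.81)² / (2.35) = 0.00361
Q_c = 0.00361 < K_c = 0.0446, so the forward reaction proceeds.

in the forward direction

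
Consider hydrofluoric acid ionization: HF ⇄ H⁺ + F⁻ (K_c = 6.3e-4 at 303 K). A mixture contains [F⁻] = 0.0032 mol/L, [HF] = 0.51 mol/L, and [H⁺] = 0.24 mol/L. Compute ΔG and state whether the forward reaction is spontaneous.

Q_c = [H⁺]·[F⁻] / [HF] = (0.24)·(0.0032) / (0.51) = 0.00151
ΔG = RT ln(Q_c/K_c) = (8.314 J mol⁻¹ K⁻¹)(303 K) × ln(0.00151/6.3e-4)
   = (2.519 kJ/mol)(0.8741) = 2.20 kJ/mol
ΔG > 0, so the forward reaction is non-spontaneous (proceeds in reverse).

ΔG = 2.20 kJ/mol; the forward reaction is non-spontaneous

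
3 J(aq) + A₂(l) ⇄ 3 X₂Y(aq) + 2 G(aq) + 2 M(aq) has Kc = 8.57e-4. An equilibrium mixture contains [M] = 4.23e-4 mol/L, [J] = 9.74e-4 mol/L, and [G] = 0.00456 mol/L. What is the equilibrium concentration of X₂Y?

(A₂ is a pure liquid — omitted from Kc.)
At equilibrium, Kc = [X₂Y]³·[G]²·[M]² / [J]³ = 8.57e-4.
([X₂Y])³·(0.00456)²·(4.23e-4)² / (9.74e-4)³ = 8.57e-4
[X₂Y]³ = 0.213 ⇒ [X₂Y] = 0.597 mol/L

[X₂Y] = 0.597 mol/L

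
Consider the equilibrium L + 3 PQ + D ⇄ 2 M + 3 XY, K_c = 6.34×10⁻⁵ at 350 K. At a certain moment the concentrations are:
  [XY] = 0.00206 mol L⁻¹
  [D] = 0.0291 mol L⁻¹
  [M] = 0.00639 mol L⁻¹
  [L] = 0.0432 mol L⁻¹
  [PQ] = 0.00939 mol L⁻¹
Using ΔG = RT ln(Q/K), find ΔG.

Q_c = [M]²·[XY]³ / ([L]·[PQ]³·[D]) = (0.00639)²·(0.00206)³ / ((0.0432)·(0.00939)³·(0.0291)) = 3.43×10⁻⁴
ΔG = RT ln(Q_c/K_c) = (8.314 J mol⁻¹ K⁻¹)(350 K) × ln(3.43×10⁻⁴/6.34×10⁻⁵)
   = (2.910 kJ/mol)(1.688) = 4.91 kJ/mol
ΔG > 0, so the forward reaction is non-spontaneous (proceeds in reverse).

ΔG = 4.91 kJ/mol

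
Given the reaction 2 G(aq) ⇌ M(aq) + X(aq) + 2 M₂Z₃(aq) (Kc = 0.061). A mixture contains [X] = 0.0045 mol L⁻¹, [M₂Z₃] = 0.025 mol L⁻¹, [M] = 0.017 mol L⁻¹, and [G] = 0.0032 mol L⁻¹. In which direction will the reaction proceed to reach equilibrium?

in the forward direction

Qc = [M]·[X]·[M₂Z₃]² / [G]² = (0.017)·(0.0045)·(0.025)² / (0.0032)² = 0.0047
Qc = 0.0047 < Kc = 0.061, so the forward reaction proceeds.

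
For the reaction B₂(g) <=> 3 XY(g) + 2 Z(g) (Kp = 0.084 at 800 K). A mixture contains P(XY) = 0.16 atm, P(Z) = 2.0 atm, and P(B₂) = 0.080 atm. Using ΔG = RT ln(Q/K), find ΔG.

ΔG = 5.93 kJ/mol

Qp = P(XY)³·P(Z)² / P(B₂) = (0.16)³·(2.0)² / (0.080) = 0.205
ΔG = RT ln(Qp/Kp) = (8.314 J mol⁻¹ K⁻¹)(800 K) × ln(0.205/0.084)
   = (6.651 kJ/mol)(0.8922) = 5.93 kJ/mol
ΔG > 0, so the forward reaction is non-spontaneous (proceeds in reverse).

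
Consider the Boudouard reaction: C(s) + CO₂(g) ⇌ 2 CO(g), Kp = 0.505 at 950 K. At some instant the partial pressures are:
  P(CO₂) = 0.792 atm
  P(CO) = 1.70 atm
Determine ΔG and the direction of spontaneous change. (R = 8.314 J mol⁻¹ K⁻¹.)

ΔG = 15.6 kJ/mol; the forward reaction is non-spontaneous

(C is a pure solid — omitted from Qp.)
Qp = P(CO)² / P(CO₂) = (1.70)² / (0.792) = 3.65
ΔG = RT ln(Qp/Kp) = (8.314 J mol⁻¹ K⁻¹)(950 K) × ln(3.65/0.505)
   = (7.898 kJ/mol)(1.978) = 15.6 kJ/mol
ΔG > 0, so the forward reaction is non-spontaneous (proceeds in reverse).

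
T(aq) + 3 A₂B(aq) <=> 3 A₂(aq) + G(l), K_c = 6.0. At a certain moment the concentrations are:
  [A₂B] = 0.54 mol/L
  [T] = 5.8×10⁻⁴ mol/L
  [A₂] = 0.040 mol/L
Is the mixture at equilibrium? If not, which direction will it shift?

no; Q < K, reaction proceeds forward

(G is a pure liquid — omitted from Q_c.)
Q_c = [A₂]³ / ([T]·[A₂B]³) = (0.040)³ / ((5.8×10⁻⁴)·(0.54)³) = 0.70
Q_c = 0.70 < K_c = 6.0: net forward reaction.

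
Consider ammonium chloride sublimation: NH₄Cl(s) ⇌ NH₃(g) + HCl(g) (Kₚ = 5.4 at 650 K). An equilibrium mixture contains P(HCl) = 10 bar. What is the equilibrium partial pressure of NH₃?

P(NH₃) = 0.54 bar

(NH₄Cl is a pure solid — omitted from Kₚ.)
At equilibrium, Kₚ = P(NH₃)·P(HCl) = 5.4.
(P(NH₃))·(10) = 5.4
P(NH₃) = 0.540 = 0.54 bar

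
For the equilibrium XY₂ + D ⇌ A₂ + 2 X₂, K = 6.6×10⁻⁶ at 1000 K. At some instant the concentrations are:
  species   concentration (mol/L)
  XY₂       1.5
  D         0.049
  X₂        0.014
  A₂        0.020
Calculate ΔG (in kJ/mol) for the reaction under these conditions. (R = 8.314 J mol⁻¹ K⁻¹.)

ΔG = 17.4 kJ/mol

Q = [A₂]·[X₂]² / ([XY₂]·[D]) = (0.020)·(0.014)² / ((1.5)·(0.049)) = 5.33×10⁻⁵
ΔG = RT ln(Q/K) = (8.314 J mol⁻¹ K⁻¹)(1000 K) × ln(5.33×10⁻⁵/6.6×10⁻⁶)
   = (8.314 kJ/mol)(2.089) = 17.4 kJ/mol
ΔG > 0, so the forward reaction is non-spontaneous (proceeds in reverse).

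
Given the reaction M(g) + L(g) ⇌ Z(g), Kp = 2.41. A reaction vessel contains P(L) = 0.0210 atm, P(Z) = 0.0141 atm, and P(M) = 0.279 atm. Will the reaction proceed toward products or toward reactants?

Qp = P(Z) / (P(M)·P(L)) = (0.0141) / ((0.279)·(0.0210)) = 2.41
Qp = 2.41 = Kp, so the system is already at equilibrium.

neither direction; the system is at equilibrium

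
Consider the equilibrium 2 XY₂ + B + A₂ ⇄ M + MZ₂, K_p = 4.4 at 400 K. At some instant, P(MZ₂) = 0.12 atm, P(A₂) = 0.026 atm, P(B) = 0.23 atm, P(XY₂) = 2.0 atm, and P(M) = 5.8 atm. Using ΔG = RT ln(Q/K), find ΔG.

Q_p = P(M)·P(MZ₂) / (P(XY₂)²·P(B)·P(A₂)) = (5.8)·(0.12) / ((2.0)²·(0.23)·(0.026)) = 29.1
ΔG = RT ln(Q_p/K_p) = (8.314 J mol⁻¹ K⁻¹)(400 K) × ln(29.1/4.4)
   = (3.326 kJ/mol)(1.889) = 6.28 kJ/mol
ΔG > 0, so the forward reaction is non-spontaneous (proceeds in reverse).

ΔG = 6.28 kJ/mol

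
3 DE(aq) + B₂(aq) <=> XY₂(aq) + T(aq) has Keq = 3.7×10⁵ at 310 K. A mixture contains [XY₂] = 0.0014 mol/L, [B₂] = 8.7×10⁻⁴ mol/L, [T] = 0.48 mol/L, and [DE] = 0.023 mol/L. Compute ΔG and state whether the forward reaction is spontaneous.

Q = [XY₂]·[T] / ([DE]³·[B₂]) = (0.0014)·(0.48) / ((0.023)³·(8.7×10⁻⁴)) = 63500
ΔG = RT ln(Q/Keq) = (8.314 J mol⁻¹ K⁻¹)(310 K) × ln(63500/3.7×10⁵)
   = (2.577 kJ/mol)(-1.762) = -4.54 kJ/mol
ΔG < 0, so the forward reaction is spontaneous (proceeds forward).

ΔG = -4.54 kJ/mol; the forward reaction is spontaneous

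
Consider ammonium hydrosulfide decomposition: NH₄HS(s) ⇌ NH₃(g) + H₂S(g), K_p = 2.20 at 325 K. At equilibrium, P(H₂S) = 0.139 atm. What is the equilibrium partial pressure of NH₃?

(NH₄HS is a pure solid — omitted from K_p.)
At equilibrium, K_p = P(NH₃)·P(H₂S) = 2.20.
(P(NH₃))·(0.139) = 2.20
P(NH₃) = 15.8 atm

P(NH₃) = 15.8 atm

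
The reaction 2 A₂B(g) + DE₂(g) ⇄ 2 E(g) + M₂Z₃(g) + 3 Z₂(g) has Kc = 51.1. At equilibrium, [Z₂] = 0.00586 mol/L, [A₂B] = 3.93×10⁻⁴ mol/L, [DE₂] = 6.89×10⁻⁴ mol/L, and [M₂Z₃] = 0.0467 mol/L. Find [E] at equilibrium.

At equilibrium, Kc = [E]²·[M₂Z₃]·[Z₂]³ / ([A₂B]²·[DE₂]) = 51.1.
([E])²·(0.0467)·(0.00586)³ / ((3.93×10⁻⁴)²·(6.89×10⁻⁴)) = 51.1
[E]² = 0.579 ⇒ [E] = 0.761 mol/L

[E] = 0.761 mol/L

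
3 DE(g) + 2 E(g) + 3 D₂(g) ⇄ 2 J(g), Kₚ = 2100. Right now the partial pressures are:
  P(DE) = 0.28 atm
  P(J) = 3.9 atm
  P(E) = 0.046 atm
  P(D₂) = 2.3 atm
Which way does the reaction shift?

Qₚ = P(J)² / (P(DE)³·P(E)²·P(D₂)³) = (3.9)² / ((0.28)³·(0.046)²·(2.3)³) = 27000
Qₚ = 27000 > Kₚ = 2100, so the reverse reaction proceeds.

in the reverse direction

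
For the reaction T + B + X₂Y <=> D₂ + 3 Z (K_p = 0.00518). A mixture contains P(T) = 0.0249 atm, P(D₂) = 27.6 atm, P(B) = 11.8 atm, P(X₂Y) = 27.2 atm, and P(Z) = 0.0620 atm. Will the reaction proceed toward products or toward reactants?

Q_p = P(D₂)·P(Z)³ / (P(T)·P(B)·P(X₂Y)) = (27.6)·(0.0620)³ / ((0.0249)·(11.8)·(27.2)) = 8.23×10⁻⁴
Q_p = 8.23×10⁻⁴ < K_p = 0.00518, so the forward reaction proceeds.

in the forward direction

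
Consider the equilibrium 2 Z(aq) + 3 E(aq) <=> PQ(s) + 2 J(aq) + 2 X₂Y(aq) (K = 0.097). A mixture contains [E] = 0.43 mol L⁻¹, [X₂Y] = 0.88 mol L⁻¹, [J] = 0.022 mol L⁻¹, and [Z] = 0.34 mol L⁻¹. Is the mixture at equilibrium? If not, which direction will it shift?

no; Q < K, reaction proceeds forward

(PQ is a pure solid — omitted from Q.)
Q = [J]²·[X₂Y]² / ([Z]²·[E]³) = (0.022)²·(0.88)² / ((0.34)²·(0.43)³) = 0.041
Q = 0.041 < K = 0.097: net forward reaction.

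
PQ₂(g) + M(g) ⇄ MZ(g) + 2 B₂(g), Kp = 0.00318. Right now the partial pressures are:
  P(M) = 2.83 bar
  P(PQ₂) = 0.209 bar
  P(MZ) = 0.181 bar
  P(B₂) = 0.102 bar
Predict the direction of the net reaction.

Qp = P(MZ)·P(B₂)² / (P(PQ₂)·P(M)) = (0.181)·(0.102)² / ((0.209)·(2.83)) = 0.00318
Qp = 0.00318 = Kp, so the system is already at equilibrium.

at equilibrium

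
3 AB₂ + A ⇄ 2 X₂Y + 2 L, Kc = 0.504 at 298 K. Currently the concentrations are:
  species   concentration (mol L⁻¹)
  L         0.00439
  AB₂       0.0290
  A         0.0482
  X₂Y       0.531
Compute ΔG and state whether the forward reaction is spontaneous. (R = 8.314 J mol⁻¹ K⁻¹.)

ΔG = 5.49 kJ/mol; the forward reaction is non-spontaneous

Qc = [X₂Y]²·[L]² / ([AB₂]³·[A]) = (0.531)²·(0.00439)² / ((0.0290)³·(0.0482)) = 4.62
ΔG = RT ln(Qc/Kc) = (8.314 J mol⁻¹ K⁻¹)(298 K) × ln(4.62/0.504)
   = (2.478 kJ/mol)(2.216) = 5.49 kJ/mol
ΔG > 0, so the forward reaction is non-spontaneous (proceeds in reverse).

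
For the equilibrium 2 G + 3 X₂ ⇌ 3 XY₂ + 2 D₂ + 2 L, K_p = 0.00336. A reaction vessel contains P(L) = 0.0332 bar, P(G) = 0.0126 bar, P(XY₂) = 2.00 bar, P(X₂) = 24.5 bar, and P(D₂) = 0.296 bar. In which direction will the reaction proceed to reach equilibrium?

toward products

Q_p = P(XY₂)³·P(D₂)²·P(L)² / (P(G)²·P(X₂)³) = (2.00)³·(0.296)²·(0.0332)² / ((0.0126)²·(24.5)³) = 3.31e-4
Q_p = 3.31e-4 < K_p = 0.00336, so the forward reaction proceeds.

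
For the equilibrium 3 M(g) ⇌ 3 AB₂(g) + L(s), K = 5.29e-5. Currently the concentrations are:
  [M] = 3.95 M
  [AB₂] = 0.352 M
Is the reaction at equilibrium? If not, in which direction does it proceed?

in the reverse direction

(L is a pure solid — omitted from Q.)
Q = [AB₂]³ / [M]³ = (0.352)³ / (3.95)³ = 7.08e-4
Q = 7.08e-4 > K = 5.29e-5, so the reverse reaction proceeds.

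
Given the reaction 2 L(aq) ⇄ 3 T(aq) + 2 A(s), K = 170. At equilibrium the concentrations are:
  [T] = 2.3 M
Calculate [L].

[L] = 0.27 M

(A is a pure solid — omitted from K.)
At equilibrium, K = [T]³ / [L]² = 170.
(2.3)³ / ([L])² = 170
[L]² = 0.0716 ⇒ [L] = 0.27 M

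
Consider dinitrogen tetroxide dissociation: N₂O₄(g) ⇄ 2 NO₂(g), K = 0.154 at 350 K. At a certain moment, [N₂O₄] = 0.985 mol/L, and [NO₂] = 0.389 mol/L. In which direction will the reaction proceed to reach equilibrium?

no net change (already at equilibrium)

Q = [NO₂]² / [N₂O₄] = (0.389)² / (0.985) = 0.154
Q = 0.154 = K, so the system is already at equilibrium.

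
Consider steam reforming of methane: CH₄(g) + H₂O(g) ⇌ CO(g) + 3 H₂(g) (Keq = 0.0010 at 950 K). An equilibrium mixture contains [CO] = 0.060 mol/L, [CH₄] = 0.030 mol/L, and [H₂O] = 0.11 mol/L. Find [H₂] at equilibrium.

At equilibrium, Keq = [CO]·[H₂]³ / ([CH₄]·[H₂O]) = 0.0010.
(0.060)·([H₂])³ / ((0.030)·(0.11)) = 0.0010
[H₂]³ = 5.50×10⁻⁵ ⇒ [H₂] = 0.038 mol/L

[H₂] = 0.038 mol/L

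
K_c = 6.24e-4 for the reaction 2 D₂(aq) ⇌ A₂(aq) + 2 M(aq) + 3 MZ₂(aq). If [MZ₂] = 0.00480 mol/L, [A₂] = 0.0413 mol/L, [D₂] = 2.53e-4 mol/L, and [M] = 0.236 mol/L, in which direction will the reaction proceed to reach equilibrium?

in the reverse direction

Q_c = [A₂]·[M]²·[MZ₂]³ / [D₂]² = (0.0413)·(0.236)²·(0.00480)³ / (2.53e-4)² = 0.00397
Q_c = 0.00397 > K_c = 6.24e-4, so the reverse reaction proceeds.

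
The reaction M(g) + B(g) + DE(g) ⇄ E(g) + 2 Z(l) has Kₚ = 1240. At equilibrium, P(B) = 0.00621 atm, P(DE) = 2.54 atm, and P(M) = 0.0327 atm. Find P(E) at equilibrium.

(Z is a pure liquid — omitted from Kₚ.)
At equilibrium, Kₚ = P(E) / (P(M)·P(B)·P(DE)) = 1240.
(P(E)) / ((0.0327)·(0.00621)·(2.54)) = 1240
P(E) = 0.640 atm

P(E) = 0.640 atm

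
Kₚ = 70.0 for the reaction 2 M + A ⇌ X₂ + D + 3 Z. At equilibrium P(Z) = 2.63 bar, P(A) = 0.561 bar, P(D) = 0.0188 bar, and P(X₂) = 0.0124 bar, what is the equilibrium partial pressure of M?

At equilibrium, Kₚ = P(X₂)·P(D)·P(Z)³ / (P(M)²·P(A)) = 70.0.
(0.0124)·(0.0188)·(2.63)³ / ((P(M))²·(0.561)) = 70.0
P(M)² = 1.08×10⁻⁴ ⇒ P(M) = 0.0104 bar

P(M) = 0.0104 bar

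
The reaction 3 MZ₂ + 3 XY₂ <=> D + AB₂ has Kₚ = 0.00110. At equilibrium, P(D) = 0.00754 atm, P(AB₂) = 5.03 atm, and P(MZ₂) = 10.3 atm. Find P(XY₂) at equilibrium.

P(XY₂) = 0.316 atm

At equilibrium, Kₚ = P(D)·P(AB₂) / (P(MZ₂)³·P(XY₂)³) = 0.00110.
(0.00754)·(5.03) / ((10.3)³·(P(XY₂))³) = 0.00110
P(XY₂)³ = 0.0316 ⇒ P(XY₂) = 0.316 atm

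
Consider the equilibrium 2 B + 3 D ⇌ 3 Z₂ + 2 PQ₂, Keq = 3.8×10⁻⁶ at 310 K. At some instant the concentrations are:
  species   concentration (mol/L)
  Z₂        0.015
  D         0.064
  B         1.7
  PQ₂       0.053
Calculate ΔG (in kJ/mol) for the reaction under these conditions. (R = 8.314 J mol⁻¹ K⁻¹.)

Q = [Z₂]³·[PQ₂]² / ([B]²·[D]³) = (0.015)³·(0.053)² / ((1.7)²·(0.064)³) = 1.25×10⁻⁵
ΔG = RT ln(Q/Keq) = (8.314 J mol⁻¹ K⁻¹)(310 K) × ln(1.25×10⁻⁵/3.8×10⁻⁶)
   = (2.577 kJ/mol)(1.191) = 3.07 kJ/mol
ΔG > 0, so the forward reaction is non-spontaneous (proceeds in reverse).

ΔG = 3.07 kJ/mol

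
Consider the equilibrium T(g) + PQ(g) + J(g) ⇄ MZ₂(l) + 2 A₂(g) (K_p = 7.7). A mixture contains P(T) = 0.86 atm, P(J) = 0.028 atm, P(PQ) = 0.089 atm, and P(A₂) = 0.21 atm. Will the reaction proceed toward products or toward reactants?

toward reactants

(MZ₂ is a pure liquid — omitted from Q_p.)
Q_p = P(A₂)² / (P(T)·P(PQ)·P(J)) = (0.21)² / ((0.86)·(0.089)·(0.028)) = 21
Q_p = 21 > K_p = 7.7, so the reverse reaction proceeds.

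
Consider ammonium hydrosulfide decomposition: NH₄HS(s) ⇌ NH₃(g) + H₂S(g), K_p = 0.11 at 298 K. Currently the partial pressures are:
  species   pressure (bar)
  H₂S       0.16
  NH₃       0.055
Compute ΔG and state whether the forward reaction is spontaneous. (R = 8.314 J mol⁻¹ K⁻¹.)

ΔG = -6.26 kJ/mol; the forward reaction is spontaneous

(NH₄HS is a pure solid — omitted from Q_p.)
Q_p = P(NH₃)·P(H₂S) = (0.055)·(0.16) = 0.00880
ΔG = RT ln(Q_p/K_p) = (8.314 J mol⁻¹ K⁻¹)(298 K) × ln(0.00880/0.11)
   = (2.478 kJ/mol)(-2.526) = -6.26 kJ/mol
ΔG < 0, so the forward reaction is spontaneous (proceeds forward).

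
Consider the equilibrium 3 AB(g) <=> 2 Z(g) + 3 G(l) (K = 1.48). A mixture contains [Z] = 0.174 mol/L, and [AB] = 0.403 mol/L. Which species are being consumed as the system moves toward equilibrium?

AB (reactants)

(G is a pure liquid — omitted from Q.)
Q = [Z]² / [AB]³ = (0.174)² / (0.403)³ = 0.463
Q = 0.463 < K = 1.48: net forward reaction.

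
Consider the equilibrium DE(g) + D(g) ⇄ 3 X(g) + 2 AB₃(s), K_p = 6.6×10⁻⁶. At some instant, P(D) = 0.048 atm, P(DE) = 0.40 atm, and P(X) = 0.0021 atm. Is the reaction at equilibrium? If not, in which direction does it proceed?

in the forward direction

(AB₃ is a pure solid — omitted from Q_p.)
Q_p = P(X)³ / (P(DE)·P(D)) = (0.0021)³ / ((0.40)·(0.048)) = 4.8×10⁻⁷
Q_p = 4.8×10⁻⁷ < K_p = 6.6×10⁻⁶, so the forward reaction proceeds.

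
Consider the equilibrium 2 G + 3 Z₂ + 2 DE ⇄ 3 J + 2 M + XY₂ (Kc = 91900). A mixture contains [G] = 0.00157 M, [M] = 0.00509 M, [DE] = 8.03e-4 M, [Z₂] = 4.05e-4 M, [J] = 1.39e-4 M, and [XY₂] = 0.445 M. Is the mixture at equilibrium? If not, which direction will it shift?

no; Q > K, reaction proceeds in reverse

Qc = [J]³·[M]²·[XY₂] / ([G]²·[Z₂]³·[DE]²) = (1.39e-4)³·(0.00509)²·(0.445) / ((0.00157)²·(4.05e-4)³·(8.03e-4)²) = 2.93e5
Qc = 2.93e5 > Kc = 91900: net reverse reaction.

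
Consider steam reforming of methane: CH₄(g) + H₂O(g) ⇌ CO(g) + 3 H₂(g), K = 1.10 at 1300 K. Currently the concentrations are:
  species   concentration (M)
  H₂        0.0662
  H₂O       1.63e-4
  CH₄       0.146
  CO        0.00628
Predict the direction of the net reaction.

to the right

Q = [CO]·[H₂]³ / ([CH₄]·[H₂O]) = (0.00628)·(0.0662)³ / ((0.146)·(1.63e-4)) = 0.0766
Q = 0.0766 < K = 1.10, so the forward reaction proceeds.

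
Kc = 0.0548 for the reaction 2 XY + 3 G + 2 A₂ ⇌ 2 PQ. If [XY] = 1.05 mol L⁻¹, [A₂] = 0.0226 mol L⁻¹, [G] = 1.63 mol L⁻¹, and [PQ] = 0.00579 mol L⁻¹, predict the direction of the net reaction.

to the right

Qc = [PQ]² / ([XY]²·[G]³·[A₂]²) = (0.00579)² / ((1.05)²·(1.63)³·(0.0226)²) = 0.0137
Qc = 0.0137 < Kc = 0.0548, so the forward reaction proceeds.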